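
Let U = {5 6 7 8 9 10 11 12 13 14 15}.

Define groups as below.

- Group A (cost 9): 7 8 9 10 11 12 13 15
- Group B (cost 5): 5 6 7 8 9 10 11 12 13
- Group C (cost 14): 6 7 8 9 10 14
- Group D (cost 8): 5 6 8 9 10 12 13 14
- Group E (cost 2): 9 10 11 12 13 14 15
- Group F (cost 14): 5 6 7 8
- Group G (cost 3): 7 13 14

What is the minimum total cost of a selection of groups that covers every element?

B, E together cover every element (B ∪ E = {5, 6, 7, 8, 9, 10, 11, 12, 13, 14, 15}); total cost 5 + 2 = 7.
No covering selection has total cost below 7.

7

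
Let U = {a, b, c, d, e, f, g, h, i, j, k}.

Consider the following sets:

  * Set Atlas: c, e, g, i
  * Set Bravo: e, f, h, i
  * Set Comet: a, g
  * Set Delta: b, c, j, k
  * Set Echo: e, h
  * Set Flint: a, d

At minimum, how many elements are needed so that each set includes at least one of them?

Take T = {a, e, k}. Each listed set contains at least one of these, so T is a hitting set of size 3.
The sets Bravo, Delta, Flint are pairwise disjoint, so any hitting set needs a separate element for each — at least 3. Hence 3 is optimal.

3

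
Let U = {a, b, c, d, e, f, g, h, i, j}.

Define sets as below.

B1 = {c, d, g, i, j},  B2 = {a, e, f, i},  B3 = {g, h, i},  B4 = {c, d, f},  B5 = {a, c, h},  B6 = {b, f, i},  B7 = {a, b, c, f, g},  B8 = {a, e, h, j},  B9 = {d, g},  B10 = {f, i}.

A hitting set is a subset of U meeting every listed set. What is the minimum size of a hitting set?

T = {a, f, g} meets every set (each contains at least one member of T), and |T| = 3.
The sets B6, B8, B9 are pairwise disjoint, so any hitting set needs a separate item for each — at least 3. Hence 3 is optimal.

3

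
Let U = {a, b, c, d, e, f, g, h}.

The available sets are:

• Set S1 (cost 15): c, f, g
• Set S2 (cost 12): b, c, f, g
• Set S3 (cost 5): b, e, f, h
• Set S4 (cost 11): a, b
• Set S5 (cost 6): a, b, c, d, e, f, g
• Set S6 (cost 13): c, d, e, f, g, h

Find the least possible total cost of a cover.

11

S3, S5 together cover every item (S3 ∪ S5 = {a, b, c, d, e, f, g, h}); total cost 5 + 6 = 11.
No covering selection has total cost below 11.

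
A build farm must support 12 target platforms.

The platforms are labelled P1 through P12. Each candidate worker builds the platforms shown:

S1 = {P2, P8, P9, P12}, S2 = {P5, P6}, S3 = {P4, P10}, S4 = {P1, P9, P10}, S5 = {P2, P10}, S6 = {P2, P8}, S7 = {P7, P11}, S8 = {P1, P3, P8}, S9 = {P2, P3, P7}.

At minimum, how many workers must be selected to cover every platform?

5

Take {S1, S2, S3, S7, S8}. Their union is {P1, P2, P3, P4, P5, P6, P7, P8, P9, P10, P11, P12}, which is all 12 platforms.
Only S1 contains P12, so S1 is forced; the remaining 8 platforms need at least 4 more workers (each remaining worker adds at most 2) — so at least 5 workers are needed, and 5 is optimal.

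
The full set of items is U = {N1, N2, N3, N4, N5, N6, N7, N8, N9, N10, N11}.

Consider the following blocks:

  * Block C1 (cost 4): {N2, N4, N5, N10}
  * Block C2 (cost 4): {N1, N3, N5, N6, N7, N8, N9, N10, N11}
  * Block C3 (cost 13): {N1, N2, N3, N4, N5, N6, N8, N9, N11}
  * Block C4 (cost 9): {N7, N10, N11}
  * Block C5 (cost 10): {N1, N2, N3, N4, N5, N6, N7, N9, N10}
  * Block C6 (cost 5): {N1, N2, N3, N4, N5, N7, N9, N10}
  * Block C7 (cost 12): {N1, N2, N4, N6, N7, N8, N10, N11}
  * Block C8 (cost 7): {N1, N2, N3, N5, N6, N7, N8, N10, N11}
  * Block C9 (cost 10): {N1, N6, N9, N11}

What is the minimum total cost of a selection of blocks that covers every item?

8

C1, C2 together cover every item (C1 ∪ C2 = {N1, N2, N3, N4, N5, N6, N7, N8, N9, N10, N11}); total cost 4 + 4 = 8.
No covering selection has total cost below 8.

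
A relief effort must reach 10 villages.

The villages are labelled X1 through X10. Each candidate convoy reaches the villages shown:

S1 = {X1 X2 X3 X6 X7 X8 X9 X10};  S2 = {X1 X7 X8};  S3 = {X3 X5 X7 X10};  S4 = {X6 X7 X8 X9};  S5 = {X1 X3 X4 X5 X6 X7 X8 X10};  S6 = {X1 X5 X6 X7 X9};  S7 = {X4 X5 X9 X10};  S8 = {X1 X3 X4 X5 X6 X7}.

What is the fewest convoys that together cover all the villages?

S1 and S5 together: S1 ∪ S5 = {X1, X2, X3, X4, X5, X6, X7, X8, X9, X10} — every village is covered.
No single convoy has all 10 villages (the largest, S1, has 8), so 2 is optimal.

2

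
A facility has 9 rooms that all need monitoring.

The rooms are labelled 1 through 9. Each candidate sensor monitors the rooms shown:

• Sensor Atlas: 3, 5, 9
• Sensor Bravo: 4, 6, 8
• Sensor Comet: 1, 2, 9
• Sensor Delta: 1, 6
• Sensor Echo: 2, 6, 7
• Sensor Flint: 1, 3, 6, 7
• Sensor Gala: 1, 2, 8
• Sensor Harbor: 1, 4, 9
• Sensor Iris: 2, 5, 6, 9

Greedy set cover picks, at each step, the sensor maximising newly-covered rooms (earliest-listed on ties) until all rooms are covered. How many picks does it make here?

3

Greedy: pick Flint (covers 4 new) → pick Iris (covers 3 new) → pick Bravo (covers 2 new). Total picks: 3.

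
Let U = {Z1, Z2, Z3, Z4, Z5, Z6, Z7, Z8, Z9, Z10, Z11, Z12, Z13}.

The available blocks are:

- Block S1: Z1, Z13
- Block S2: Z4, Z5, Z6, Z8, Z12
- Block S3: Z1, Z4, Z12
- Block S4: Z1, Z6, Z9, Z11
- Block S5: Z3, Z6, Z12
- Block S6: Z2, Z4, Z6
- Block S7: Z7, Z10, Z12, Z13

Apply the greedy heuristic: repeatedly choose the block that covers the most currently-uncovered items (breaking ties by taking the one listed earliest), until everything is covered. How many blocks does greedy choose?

Greedy: pick S2 (covers 5 new) → pick S4 (covers 3 new) → pick S7 (covers 3 new) → pick S5 (covers 1 new) → pick S6 (covers 1 new). Total picks: 5.

5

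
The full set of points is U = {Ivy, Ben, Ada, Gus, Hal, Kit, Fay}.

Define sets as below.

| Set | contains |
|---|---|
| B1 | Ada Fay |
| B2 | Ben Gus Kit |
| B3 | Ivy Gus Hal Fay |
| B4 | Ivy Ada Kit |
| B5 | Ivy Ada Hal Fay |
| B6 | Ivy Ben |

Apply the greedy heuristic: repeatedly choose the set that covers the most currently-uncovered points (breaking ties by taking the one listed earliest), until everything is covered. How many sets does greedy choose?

3

Greedy: pick B3 (covers 4 new) → pick B2 (covers 2 new) → pick B1 (covers 1 new). Total picks: 3.
(The true minimum cover uses only 2 sets, so greedy is not optimal here.)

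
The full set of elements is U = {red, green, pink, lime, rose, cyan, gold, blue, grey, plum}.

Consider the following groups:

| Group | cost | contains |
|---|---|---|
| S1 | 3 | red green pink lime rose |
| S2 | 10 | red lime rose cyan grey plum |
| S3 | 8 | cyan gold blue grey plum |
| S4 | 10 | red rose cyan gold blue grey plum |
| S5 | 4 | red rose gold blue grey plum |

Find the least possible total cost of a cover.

S1, S3 together cover every element (S1 ∪ S3 = {red, green, pink, lime, rose, cyan, gold, blue, grey, plum}); total cost 3 + 8 = 11.
The greedy pick S1, S5, S3 costs 15; no covering selection beats 11.

11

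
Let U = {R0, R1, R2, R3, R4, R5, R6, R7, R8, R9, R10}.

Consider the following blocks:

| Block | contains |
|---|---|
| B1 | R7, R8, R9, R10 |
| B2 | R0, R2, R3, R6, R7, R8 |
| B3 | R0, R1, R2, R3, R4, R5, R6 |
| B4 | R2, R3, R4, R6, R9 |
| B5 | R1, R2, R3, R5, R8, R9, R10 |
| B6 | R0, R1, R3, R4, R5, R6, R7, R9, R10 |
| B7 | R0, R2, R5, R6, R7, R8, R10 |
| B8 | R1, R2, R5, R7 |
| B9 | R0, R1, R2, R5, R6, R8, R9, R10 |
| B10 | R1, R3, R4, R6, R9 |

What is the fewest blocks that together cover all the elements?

2

Take {B5, B6}. Their union is {R0, R1, R2, R3, R4, R5, R6, R7, R8, R9, R10}, which is all 11 elements.
No single block has all 11 elements (the largest, B6, has 9), so 2 is optimal.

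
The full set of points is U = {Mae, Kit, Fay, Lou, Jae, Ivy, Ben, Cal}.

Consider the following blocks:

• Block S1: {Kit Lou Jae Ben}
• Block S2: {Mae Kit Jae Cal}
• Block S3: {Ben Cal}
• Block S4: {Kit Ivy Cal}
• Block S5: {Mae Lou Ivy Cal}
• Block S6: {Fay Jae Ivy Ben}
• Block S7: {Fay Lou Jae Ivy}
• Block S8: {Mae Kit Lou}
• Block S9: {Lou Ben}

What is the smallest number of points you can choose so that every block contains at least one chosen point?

3

The 3 points {Lou, Jae, Cal} hit every block.
No choice of 2 points meets every block, so 3 is the minimum.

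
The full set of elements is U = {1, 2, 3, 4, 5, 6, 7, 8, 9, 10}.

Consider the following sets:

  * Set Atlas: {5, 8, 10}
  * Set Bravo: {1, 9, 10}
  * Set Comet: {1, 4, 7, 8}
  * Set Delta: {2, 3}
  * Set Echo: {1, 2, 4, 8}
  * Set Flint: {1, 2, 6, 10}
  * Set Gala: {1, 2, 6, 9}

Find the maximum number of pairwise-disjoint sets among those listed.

2

Comet, Delta are pairwise disjoint (Comet={1,4,7,8}; Delta={2,3}).
Every remaining set overlaps one of these, and no 3 of the listed sets are pairwise disjoint, so 2 is the maximum.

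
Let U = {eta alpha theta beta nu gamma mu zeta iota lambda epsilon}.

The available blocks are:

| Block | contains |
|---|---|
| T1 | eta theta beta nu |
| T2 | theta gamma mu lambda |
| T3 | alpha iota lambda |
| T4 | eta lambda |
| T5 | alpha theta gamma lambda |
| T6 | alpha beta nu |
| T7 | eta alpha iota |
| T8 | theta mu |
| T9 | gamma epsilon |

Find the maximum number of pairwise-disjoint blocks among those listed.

T4, T6, T8, T9 are pairwise disjoint (T4={eta,lambda}; T6={alpha,beta,nu}; T8={theta,mu}; T9={gamma,epsilon}).
Every remaining block overlaps one of these, and no 5 of the listed blocks are pairwise disjoint, so 4 is the maximum.

4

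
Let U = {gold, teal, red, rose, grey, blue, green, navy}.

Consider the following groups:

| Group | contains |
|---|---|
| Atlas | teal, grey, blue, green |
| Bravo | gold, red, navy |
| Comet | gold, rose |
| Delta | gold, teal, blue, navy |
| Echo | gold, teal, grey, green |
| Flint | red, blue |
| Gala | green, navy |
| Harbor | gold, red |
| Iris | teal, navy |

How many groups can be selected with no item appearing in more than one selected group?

Comet, Flint, Iris are pairwise disjoint (Comet={gold,rose}; Flint={red,blue}; Iris={teal,navy}).
Every remaining group overlaps one of these, and no 4 of the listed groups are pairwise disjoint, so 3 is the maximum.

3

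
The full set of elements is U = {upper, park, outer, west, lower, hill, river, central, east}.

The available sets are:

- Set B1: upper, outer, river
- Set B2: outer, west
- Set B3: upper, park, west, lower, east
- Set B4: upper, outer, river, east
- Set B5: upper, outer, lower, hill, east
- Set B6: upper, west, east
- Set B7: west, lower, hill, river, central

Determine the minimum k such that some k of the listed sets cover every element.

3

Take {B3, B5, B7}. Their union is {upper, park, outer, west, lower, hill, river, central, east}, which is all 9 elements.
Only B3 contains park, so B3 is forced; the remaining 4 elements need at least 2 more sets (each remaining set adds at most 3) — so at least 3 sets are needed, and 3 is optimal.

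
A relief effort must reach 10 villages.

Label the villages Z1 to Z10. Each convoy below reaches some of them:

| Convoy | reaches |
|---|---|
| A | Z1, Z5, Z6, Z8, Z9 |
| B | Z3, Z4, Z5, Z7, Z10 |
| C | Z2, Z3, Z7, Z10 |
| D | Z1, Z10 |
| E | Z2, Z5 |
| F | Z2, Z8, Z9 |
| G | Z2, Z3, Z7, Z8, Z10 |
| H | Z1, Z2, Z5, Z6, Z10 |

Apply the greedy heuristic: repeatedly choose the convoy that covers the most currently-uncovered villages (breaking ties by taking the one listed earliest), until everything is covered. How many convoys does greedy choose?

3

Greedy: pick A (covers 5 new) → pick B (covers 4 new) → pick C (covers 1 new). Total picks: 3.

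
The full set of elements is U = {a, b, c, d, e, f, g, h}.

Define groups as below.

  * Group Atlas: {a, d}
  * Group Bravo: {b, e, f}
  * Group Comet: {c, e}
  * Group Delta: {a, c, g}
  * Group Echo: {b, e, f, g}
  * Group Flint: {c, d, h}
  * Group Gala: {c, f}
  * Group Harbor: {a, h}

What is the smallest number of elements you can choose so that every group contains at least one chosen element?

T = {a, c, f} meets every group (each contains at least one member of T), and |T| = 3.
No choice of 2 elements meets every group, so 3 is the minimum.

3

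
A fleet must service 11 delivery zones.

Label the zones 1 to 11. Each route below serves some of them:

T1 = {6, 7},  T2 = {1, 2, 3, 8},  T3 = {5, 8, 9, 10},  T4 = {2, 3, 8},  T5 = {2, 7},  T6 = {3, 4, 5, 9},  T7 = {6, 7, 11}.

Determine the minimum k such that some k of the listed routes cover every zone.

Take {T2, T3, T6, T7}. Their union is {1, 2, 3, 4, 5, 6, 7, 8, 9, 10, 11}, which is all 11 zones.
Only T2 contains 1, so T2 is forced; the remaining 7 zones need at least 3 more routes (each remaining route adds at most 3) — so at least 4 routes are needed, and 4 is optimal.

4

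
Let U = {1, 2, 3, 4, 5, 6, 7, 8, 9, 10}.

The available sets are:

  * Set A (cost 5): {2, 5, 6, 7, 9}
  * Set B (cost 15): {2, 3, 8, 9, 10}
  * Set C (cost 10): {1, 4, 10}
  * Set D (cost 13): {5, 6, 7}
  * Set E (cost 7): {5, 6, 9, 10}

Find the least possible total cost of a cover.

A, B, C together cover every point (A ∪ B ∪ C = {1, 2, 3, 4, 5, 6, 7, 8, 9, 10}); total cost 5 + 15 + 10 = 30.
No covering selection has total cost below 30.

30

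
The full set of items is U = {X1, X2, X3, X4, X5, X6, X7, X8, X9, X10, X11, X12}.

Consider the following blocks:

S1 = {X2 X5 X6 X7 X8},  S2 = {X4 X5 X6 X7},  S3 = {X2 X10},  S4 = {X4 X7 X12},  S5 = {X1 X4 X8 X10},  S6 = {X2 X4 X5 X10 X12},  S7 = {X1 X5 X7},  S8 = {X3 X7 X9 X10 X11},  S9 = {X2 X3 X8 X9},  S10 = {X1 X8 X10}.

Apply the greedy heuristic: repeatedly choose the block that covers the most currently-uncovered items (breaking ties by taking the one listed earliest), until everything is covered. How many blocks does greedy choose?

4

Greedy: pick S1 (covers 5 new) → pick S8 (covers 4 new) → pick S4 (covers 2 new) → pick S5 (covers 1 new). Total picks: 4.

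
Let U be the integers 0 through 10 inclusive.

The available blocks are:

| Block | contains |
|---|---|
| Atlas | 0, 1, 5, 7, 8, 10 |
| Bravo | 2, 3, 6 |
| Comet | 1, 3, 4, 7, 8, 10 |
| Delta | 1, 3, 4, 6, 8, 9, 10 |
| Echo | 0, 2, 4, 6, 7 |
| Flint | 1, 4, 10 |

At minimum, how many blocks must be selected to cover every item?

3

Atlas and Delta and Echo together: Atlas ∪ Delta ∪ Echo = {0, 1, 2, 3, 4, 5, 6, 7, 8, 9, 10} — every item is covered.
Only Atlas contains 5, so Atlas is forced; the remaining 5 items need at least 2 more blocks (each remaining block adds at most 4) — so at least 3 blocks are needed, and 3 is optimal.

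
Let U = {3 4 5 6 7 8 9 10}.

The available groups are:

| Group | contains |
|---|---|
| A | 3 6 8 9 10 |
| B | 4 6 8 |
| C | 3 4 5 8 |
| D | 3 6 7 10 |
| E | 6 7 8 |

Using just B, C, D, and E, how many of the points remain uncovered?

Union of B, C, D, E = {3, 4, 5, 6, 7, 8, 10}.
Not covered: 9 — 1 point.

1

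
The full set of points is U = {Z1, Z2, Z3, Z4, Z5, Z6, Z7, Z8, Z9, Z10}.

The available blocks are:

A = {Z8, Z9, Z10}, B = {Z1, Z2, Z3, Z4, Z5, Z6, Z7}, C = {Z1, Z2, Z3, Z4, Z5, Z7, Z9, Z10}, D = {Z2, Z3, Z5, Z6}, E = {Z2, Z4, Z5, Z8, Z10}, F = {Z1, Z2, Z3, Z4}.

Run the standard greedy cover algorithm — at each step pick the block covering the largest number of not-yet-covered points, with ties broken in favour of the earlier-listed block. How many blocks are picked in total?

3

Greedy: pick C (covers 8 new) → pick A (covers 1 new) → pick B (covers 1 new). Total picks: 3.
(The true minimum cover uses only 2 blocks, so greedy is not optimal here.)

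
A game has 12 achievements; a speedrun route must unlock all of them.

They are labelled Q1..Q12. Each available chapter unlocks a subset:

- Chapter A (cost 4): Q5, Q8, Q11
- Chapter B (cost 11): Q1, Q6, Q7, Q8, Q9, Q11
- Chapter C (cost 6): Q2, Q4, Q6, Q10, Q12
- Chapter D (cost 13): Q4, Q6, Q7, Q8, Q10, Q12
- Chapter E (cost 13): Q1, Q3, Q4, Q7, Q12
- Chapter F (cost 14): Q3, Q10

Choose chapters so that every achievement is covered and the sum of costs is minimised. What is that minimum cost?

34

A, B, C, E together cover every achievement (A ∪ B ∪ C ∪ E = {Q1, Q2, Q3, Q4, Q5, Q6, Q7, Q8, Q9, Q10, Q11, Q12}); total cost 4 + 11 + 6 + 13 = 34.
No covering selection has total cost below 34.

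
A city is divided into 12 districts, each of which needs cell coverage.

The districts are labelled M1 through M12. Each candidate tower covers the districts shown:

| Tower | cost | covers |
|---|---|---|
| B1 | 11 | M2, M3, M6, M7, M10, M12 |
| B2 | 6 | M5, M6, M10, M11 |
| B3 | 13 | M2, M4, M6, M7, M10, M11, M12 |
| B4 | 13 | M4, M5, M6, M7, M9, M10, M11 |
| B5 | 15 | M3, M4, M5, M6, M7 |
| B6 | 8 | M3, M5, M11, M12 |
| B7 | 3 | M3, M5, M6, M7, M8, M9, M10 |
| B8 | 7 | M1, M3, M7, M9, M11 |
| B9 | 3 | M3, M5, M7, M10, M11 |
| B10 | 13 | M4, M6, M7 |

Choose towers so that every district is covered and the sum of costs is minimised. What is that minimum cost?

B3, B7, B8 together cover every district (B3 ∪ B7 ∪ B8 = {M1, M2, M3, M4, M5, M6, M7, M8, M9, M10, M11, M12}); total cost 13 + 3 + 7 = 23.
The greedy pick B7, B9, B3, B8 costs 26; no covering selection beats 23.

23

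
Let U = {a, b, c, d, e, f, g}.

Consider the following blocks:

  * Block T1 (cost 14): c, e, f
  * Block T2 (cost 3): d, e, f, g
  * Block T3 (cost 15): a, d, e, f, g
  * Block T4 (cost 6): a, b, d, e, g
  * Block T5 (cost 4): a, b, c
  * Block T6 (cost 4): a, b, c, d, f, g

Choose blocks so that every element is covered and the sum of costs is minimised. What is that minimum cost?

T2, T5 together cover every element (T2 ∪ T5 = {a, b, c, d, e, f, g}); total cost 3 + 4 = 7.
No covering selection has total cost below 7.

7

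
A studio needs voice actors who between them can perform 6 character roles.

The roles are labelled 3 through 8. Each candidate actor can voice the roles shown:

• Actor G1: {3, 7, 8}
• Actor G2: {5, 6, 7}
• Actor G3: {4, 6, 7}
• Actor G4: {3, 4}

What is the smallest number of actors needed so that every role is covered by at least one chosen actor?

G1 and G2 and G4 together: G1 ∪ G2 ∪ G4 = {3, 4, 5, 6, 7, 8} — every role is covered.
Only G2 contains 5, so G2 is forced; the remaining 3 roles need at least 2 more actors (each remaining actor adds at most 2) — so at least 3 actors are needed, and 3 is optimal.

3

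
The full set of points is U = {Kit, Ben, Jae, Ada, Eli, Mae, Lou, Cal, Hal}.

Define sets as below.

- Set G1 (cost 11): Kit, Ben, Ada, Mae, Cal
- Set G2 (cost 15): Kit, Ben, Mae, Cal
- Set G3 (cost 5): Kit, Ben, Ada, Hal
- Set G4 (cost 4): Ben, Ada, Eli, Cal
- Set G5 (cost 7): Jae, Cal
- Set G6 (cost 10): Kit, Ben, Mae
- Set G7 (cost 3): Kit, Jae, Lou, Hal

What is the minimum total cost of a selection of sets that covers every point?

G4, G6, G7 together cover every point (G4 ∪ G6 ∪ G7 = {Kit, Ben, Jae, Ada, Eli, Mae, Lou, Cal, Hal}); total cost 4 + 10 + 3 = 17.
No covering selection has total cost below 17.

17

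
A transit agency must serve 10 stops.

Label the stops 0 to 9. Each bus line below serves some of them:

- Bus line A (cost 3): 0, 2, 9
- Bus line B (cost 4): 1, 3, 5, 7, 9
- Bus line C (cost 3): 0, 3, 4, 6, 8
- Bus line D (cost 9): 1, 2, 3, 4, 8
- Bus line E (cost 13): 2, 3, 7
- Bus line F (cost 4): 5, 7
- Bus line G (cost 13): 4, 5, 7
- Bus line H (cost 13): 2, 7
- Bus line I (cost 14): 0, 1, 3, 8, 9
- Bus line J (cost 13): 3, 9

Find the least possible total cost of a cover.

A, B, C together cover every stop (A ∪ B ∪ C = {0, 1, 2, 3, 4, 5, 6, 7, 8, 9}); total cost 3 + 4 + 3 = 10.
No covering selection has total cost below 10.

10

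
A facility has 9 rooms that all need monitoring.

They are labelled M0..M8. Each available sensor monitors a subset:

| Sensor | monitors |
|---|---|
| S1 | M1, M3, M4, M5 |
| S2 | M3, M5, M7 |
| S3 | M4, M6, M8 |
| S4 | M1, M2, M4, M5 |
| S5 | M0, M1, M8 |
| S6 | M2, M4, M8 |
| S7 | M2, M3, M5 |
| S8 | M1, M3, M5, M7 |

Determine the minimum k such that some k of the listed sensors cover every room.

Take {S3, S5, S7, S8}. Their union is {M0, M1, M2, M3, M4, M5, M6, M7, M8}, which is all 9 rooms.
No 3 of the 8 sensors cover everything (all 56 combinations miss at least one room), so 4 is optimal.

4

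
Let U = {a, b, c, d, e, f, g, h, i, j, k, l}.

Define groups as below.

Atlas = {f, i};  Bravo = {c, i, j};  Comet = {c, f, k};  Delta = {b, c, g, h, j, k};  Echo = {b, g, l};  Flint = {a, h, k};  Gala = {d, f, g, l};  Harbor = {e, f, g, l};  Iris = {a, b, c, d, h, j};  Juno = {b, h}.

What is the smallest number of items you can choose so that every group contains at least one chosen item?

4

Take T = {a, b, f, j}. Each listed group contains at least one of these, so T is a hitting set of size 4.
No choice of 3 items meets every group, so 4 is the minimum.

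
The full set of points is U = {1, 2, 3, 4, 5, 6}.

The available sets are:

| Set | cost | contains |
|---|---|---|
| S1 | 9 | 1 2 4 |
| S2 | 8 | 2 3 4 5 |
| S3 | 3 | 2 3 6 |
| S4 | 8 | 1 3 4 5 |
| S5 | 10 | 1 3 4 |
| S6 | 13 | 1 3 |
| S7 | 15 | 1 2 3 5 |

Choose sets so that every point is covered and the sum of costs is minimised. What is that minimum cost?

11

S3, S4 together cover every point (S3 ∪ S4 = {1, 2, 3, 4, 5, 6}); total cost 3 + 8 = 11.
No covering selection has total cost below 11.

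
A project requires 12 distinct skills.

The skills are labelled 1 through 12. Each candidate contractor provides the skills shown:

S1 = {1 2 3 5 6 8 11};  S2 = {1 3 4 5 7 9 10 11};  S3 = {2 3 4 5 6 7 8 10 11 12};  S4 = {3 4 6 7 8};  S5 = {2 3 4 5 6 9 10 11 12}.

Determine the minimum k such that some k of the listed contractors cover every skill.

2

S2 and S3 together: S2 ∪ S3 = {1, 2, 3, 4, 5, 6, 7, 8, 9, 10, 11, 12} — every skill is covered.
No single contractor has all 12 skills (the largest, S3, has 10), so 2 is optimal.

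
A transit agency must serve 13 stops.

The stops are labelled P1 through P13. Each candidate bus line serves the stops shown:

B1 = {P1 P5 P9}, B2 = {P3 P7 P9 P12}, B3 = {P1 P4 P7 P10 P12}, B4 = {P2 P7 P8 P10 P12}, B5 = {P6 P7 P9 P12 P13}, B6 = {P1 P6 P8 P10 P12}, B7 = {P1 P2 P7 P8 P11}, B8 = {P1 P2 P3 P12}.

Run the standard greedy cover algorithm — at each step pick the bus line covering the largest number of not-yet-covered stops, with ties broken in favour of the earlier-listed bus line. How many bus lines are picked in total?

5

Greedy: pick B3 (covers 5 new) → pick B5 (covers 3 new) → pick B7 (covers 3 new) → pick B1 (covers 1 new) → pick B2 (covers 1 new). Total picks: 5.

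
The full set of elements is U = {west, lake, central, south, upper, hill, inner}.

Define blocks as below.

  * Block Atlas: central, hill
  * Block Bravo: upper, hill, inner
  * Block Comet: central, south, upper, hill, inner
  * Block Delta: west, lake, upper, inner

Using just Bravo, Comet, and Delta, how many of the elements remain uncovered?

0

Union of Bravo, Comet, Delta = {west, lake, central, south, upper, hill, inner} — that's every element, so 0 are uncovered.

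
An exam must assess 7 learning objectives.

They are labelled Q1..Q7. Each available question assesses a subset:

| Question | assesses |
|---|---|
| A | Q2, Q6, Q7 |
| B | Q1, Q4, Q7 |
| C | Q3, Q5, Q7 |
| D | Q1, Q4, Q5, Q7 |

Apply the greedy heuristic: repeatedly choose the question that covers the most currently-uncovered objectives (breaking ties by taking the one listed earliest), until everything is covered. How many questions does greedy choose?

3

Greedy: pick D (covers 4 new) → pick A (covers 2 new) → pick C (covers 1 new). Total picks: 3.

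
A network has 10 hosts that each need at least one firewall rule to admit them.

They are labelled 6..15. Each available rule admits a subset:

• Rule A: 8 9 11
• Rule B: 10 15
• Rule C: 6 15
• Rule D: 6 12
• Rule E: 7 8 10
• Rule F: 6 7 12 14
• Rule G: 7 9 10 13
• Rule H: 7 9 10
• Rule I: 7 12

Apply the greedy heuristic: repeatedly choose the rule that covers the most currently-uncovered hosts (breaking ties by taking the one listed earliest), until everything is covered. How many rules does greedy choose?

4

Greedy: pick F (covers 4 new) → pick A (covers 3 new) → pick B (covers 2 new) → pick G (covers 1 new). Total picks: 4.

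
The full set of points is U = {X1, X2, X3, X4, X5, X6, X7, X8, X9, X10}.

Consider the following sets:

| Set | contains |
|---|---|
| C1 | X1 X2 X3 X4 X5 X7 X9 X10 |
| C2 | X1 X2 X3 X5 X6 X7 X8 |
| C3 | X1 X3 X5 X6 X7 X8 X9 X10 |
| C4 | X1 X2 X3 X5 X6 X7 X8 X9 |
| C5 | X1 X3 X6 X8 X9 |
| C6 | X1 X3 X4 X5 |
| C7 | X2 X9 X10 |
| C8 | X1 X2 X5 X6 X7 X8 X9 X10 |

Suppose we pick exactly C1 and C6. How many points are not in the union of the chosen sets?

2

Union of C1, C6 = {X1, X2, X3, X4, X5, X7, X9, X10}.
Not covered: X6, X8 — 2 points.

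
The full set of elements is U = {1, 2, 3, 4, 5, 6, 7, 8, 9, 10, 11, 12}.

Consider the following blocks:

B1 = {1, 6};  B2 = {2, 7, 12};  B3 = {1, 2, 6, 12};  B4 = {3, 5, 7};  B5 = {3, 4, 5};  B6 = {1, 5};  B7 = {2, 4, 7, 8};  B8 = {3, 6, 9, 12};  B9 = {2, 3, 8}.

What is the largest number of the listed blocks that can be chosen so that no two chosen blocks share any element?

B1, B2, B5 are pairwise disjoint (B1={1,6}; B2={2,7,12}; B5={3,4,5}).
Every remaining block overlaps one of these, and no 4 of the listed blocks are pairwise disjoint, so 3 is the maximum.

3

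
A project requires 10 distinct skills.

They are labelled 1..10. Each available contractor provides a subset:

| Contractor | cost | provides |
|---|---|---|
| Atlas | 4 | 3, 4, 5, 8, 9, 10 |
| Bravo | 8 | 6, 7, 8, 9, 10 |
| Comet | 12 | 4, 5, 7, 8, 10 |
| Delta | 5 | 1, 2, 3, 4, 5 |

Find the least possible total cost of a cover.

13

Bravo, Delta together cover every skill (Bravo ∪ Delta = {1, 2, 3, 4, 5, 6, 7, 8, 9, 10}); total cost 8 + 5 = 13.
The greedy pick Atlas, Delta, Bravo costs 17; no covering selection beats 13.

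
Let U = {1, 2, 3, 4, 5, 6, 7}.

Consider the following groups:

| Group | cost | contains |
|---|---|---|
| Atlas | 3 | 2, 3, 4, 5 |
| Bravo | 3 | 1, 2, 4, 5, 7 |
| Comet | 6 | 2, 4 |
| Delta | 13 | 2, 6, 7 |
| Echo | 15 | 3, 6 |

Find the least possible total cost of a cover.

18

Bravo, Echo together cover every item (Bravo ∪ Echo = {1, 2, 3, 4, 5, 6, 7}); total cost 3 + 15 = 18.
The greedy pick Bravo, Atlas, Delta costs 19; no covering selection beats 18.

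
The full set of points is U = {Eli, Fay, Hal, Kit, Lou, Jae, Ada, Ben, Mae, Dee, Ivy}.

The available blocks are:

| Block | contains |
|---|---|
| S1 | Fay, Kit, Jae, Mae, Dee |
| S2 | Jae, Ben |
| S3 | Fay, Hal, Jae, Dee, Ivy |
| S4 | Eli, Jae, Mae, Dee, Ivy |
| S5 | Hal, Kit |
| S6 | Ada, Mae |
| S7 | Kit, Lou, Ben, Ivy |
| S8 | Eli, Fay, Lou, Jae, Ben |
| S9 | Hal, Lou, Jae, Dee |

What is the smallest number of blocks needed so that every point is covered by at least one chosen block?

S1, S3, S6, and S8 cover everything between them: the union {Eli, Fay, Hal, Kit, Lou, Jae, Ada, Ben, Mae, Dee, Ivy} is all of U.
No 3 of the 9 blocks cover everything (all 84 combinations miss at least one point), so 4 is optimal.

4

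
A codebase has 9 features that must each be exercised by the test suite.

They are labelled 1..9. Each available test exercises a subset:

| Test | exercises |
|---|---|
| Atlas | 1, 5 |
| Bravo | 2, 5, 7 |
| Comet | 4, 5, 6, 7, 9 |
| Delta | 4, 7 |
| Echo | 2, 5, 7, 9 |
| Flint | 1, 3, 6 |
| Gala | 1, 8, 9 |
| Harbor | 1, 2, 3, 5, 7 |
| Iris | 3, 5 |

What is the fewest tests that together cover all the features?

3

Take {Comet, Gala, Harbor}. Their union is {1, 2, 3, 4, 5, 6, 7, 8, 9}, which is all 9 features.
Only Gala contains 8, so Gala is forced; the remaining 6 features need at least 2 more tests (each remaining test adds at most 4) — so at least 3 tests are needed, and 3 is optimal.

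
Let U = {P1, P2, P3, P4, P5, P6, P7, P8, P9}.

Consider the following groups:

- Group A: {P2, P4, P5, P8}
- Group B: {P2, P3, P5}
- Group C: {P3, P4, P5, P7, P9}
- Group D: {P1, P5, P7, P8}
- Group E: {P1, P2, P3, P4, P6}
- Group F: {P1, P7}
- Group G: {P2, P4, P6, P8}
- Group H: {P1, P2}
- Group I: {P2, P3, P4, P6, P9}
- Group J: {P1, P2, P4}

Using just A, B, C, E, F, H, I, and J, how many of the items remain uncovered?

0

Union of A, B, C, E, F, H, I, J = {P1, P2, P3, P4, P5, P6, P7, P8, P9} — that's every item, so 0 are uncovered.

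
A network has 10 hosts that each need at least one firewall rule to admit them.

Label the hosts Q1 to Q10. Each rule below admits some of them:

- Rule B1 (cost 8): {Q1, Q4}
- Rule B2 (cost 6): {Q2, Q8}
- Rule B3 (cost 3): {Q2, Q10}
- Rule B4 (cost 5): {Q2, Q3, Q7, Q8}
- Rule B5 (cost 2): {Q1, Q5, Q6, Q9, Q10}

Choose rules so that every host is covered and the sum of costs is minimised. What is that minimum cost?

B1, B4, B5 together cover every host (B1 ∪ B4 ∪ B5 = {Q1, Q2, Q3, Q4, Q5, Q6, Q7, Q8, Q9, Q10}); total cost 8 + 5 + 2 = 15.
No covering selection has total cost below 15.

15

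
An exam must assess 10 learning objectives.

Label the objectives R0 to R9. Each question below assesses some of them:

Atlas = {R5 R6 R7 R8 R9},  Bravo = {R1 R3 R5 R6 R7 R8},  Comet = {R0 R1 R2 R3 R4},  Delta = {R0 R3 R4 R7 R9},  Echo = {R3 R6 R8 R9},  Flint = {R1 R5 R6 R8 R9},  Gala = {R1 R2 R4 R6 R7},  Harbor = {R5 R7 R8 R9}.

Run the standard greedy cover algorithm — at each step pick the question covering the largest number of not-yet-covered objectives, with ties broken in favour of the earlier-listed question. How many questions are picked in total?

Greedy: pick Bravo (covers 6 new) → pick Comet (covers 3 new) → pick Atlas (covers 1 new). Total picks: 3.
(The true minimum cover uses only 2 questions, so greedy is not optimal here.)

3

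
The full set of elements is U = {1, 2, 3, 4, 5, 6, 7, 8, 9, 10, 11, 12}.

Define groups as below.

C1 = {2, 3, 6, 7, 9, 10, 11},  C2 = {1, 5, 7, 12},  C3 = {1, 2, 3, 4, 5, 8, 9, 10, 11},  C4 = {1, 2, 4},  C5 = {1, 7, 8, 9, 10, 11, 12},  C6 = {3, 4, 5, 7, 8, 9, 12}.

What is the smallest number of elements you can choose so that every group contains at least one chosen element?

H = {4, 7} meets every group (each contains at least one member of H), and |H| = 2.
No single element lies in every group, so at least 2 are needed and 2 is optimal.

2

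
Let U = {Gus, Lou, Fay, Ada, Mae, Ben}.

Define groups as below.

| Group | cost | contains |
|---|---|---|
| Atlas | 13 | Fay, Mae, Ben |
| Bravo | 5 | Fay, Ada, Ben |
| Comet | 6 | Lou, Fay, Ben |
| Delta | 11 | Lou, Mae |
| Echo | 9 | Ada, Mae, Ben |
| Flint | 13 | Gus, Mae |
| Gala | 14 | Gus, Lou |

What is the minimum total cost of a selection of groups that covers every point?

24

Bravo, Comet, Flint together cover every point (Bravo ∪ Comet ∪ Flint = {Gus, Lou, Fay, Ada, Mae, Ben}); total cost 5 + 6 + 13 = 24.
The greedy pick Bravo, Delta, Flint costs 29; no covering selection beats 24.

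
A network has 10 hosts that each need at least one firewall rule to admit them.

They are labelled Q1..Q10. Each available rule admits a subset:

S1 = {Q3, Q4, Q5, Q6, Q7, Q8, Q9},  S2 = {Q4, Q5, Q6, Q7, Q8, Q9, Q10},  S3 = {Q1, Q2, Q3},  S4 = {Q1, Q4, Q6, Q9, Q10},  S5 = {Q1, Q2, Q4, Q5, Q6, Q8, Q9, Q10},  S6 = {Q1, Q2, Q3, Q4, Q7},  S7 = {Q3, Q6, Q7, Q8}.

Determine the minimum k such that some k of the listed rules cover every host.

2

Take {S2, S3}. Their union is {Q1, Q2, Q3, Q4, Q5, Q6, Q7, Q8, Q9, Q10}, which is all 10 hosts.
No single rule has all 10 hosts (the largest, S5, has 8), so 2 is optimal.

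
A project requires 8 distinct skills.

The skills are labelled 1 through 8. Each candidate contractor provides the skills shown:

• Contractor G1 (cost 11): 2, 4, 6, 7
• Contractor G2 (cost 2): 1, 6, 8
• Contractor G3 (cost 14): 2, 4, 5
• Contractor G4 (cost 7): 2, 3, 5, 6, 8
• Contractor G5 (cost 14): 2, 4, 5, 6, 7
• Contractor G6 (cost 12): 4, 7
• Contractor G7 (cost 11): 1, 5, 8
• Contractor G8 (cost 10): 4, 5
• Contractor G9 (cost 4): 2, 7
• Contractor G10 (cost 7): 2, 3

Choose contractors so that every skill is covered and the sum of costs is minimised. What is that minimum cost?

20

G1, G2, G4 together cover every skill (G1 ∪ G2 ∪ G4 = {1, 2, 3, 4, 5, 6, 7, 8}); total cost 11 + 2 + 7 = 20.
The greedy pick G2, G9, G4, G8 costs 23; no covering selection beats 20.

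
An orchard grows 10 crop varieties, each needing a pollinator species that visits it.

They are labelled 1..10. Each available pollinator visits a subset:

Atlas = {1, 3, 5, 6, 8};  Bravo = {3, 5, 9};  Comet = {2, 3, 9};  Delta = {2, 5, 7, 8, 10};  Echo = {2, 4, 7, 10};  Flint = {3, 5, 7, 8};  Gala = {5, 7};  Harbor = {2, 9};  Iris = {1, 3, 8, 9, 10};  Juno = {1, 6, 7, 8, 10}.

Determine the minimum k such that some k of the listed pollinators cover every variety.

3

Bravo and Echo and Juno together: Bravo ∪ Echo ∪ Juno = {1, 2, 3, 4, 5, 6, 7, 8, 9, 10} — every variety is covered.
Only Echo contains 4, so Echo is forced; the remaining 6 varieties need at least 2 more pollinators (each remaining pollinator adds at most 5) — so at least 3 pollinators are needed, and 3 is optimal.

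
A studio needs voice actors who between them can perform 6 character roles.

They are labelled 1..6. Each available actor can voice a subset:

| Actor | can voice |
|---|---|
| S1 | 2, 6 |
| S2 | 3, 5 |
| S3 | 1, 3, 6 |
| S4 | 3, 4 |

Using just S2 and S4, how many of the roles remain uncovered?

3

Union of S2, S4 = {3, 4, 5}.
Not covered: 1, 2, 6 — 3 roles.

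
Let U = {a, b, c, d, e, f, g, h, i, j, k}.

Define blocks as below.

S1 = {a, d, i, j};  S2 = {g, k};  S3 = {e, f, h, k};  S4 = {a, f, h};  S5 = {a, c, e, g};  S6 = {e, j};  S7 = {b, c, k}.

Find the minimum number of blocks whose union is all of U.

4

S1 and S2 and S3 and S7 together: S1 ∪ S2 ∪ S3 ∪ S7 = {a, b, c, d, e, f, g, h, i, j, k} — every element is covered.
No 3 of the 7 blocks cover everything (all 35 combinations miss at least one element), so 4 is optimal.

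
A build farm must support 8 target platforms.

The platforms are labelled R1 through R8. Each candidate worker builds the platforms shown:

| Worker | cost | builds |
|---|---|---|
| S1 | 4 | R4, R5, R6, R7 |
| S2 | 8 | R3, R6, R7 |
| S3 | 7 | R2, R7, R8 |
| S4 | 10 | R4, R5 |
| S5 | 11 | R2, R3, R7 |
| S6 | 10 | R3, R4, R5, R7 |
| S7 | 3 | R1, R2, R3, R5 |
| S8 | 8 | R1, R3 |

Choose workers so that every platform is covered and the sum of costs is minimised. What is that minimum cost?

14

S1, S3, S7 together cover every platform (S1 ∪ S3 ∪ S7 = {R1, R2, R3, R4, R5, R6, R7, R8}); total cost 4 + 7 + 3 = 14.
No covering selection has total cost below 14.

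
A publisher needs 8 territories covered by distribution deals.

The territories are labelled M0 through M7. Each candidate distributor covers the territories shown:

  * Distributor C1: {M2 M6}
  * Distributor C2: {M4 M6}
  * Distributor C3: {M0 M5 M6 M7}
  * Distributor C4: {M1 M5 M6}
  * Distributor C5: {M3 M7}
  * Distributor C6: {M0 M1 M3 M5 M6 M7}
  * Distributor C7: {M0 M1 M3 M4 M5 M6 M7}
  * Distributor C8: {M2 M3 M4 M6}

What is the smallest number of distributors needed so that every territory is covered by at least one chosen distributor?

2

Take {C1, C7}. Their union is {M0, M1, M2, M3, M4, M5, M6, M7}, which is all 8 territories.
No single distributor has all 8 territories (the largest, C7, has 7), so 2 is optimal.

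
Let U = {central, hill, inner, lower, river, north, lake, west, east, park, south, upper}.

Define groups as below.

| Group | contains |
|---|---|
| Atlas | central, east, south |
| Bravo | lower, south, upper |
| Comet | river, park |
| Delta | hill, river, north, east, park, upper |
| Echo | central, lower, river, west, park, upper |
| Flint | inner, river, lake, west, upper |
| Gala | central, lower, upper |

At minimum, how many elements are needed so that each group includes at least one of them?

3

The 3 elements {lower, river, east} hit every group.
No choice of 2 elements meets every group, so 3 is the minimum.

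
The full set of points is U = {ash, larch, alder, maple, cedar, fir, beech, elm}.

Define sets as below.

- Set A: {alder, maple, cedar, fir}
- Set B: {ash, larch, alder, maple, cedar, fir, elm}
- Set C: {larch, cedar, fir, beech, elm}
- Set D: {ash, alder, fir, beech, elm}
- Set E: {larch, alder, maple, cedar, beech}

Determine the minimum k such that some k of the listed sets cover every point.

2

Take {B, C}. Their union is {ash, larch, alder, maple, cedar, fir, beech, elm}, which is all 8 points.
No single set has all 8 points (the largest, B, has 7), so 2 is optimal.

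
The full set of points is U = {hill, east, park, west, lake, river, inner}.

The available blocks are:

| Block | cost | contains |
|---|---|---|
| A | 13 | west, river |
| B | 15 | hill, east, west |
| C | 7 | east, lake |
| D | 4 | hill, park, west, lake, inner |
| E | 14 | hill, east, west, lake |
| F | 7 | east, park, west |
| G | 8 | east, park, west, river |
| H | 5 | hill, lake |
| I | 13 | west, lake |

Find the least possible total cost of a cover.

12

D, G together cover every point (D ∪ G = {hill, east, park, west, lake, river, inner}); total cost 4 + 8 = 12.
No covering selection has total cost below 12.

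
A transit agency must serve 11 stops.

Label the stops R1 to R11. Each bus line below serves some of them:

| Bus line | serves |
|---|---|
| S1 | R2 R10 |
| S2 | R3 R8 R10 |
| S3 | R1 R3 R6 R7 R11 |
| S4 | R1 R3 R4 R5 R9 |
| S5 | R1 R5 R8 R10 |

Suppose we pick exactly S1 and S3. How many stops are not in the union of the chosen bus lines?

Union of S1, S3 = {R1, R2, R3, R6, R7, R10, R11}.
Not covered: R4, R5, R8, R9 — 4 stops.

4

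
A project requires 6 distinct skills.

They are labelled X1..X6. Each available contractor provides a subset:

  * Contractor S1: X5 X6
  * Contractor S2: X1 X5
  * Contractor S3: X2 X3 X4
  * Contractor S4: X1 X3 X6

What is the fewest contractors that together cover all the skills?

3

Take {S2, S3, S4}. Their union is {X1, X2, X3, X4, X5, X6}, which is all 6 skills.
Only S3 contains X2, so S3 is forced; the remaining 3 skills need at least 2 more contractors (each remaining contractor adds at most 2) — so at least 3 contractors are needed, and 3 is optimal.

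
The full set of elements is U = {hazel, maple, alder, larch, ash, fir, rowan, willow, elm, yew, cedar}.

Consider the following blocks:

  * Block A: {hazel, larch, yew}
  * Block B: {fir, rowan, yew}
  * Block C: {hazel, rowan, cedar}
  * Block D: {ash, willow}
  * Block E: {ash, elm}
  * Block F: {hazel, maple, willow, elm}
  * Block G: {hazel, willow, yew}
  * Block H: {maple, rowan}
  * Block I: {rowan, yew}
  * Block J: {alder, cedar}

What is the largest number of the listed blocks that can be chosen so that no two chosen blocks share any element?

A, D, H, J are pairwise disjoint (A={hazel,larch,yew}; D={ash,willow}; H={maple,rowan}; J={alder,cedar}).
Every remaining block overlaps one of these, and no 5 of the listed blocks are pairwise disjoint, so 4 is the maximum.

4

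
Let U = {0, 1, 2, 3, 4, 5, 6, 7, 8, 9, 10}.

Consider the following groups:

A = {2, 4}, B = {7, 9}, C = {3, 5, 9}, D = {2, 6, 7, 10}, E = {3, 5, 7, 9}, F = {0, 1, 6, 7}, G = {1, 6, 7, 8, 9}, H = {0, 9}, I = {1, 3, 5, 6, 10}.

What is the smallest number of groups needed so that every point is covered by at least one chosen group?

A and F and G and I together: A ∪ F ∪ G ∪ I = {0, 1, 2, 3, 4, 5, 6, 7, 8, 9, 10} — every point is covered.
No 3 of the 9 groups cover everything (all 84 combinations miss at least one point), so 4 is optimal.

4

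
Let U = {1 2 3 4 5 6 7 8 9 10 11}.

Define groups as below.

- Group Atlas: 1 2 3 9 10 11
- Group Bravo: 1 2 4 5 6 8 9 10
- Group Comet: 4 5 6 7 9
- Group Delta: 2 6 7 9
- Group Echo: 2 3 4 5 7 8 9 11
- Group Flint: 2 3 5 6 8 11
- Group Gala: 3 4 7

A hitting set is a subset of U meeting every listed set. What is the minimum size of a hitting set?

H = {2, 7} meets every group (each contains at least one member of H), and |H| = 2.
No single element lies in every group, so at least 2 are needed and 2 is optimal.

2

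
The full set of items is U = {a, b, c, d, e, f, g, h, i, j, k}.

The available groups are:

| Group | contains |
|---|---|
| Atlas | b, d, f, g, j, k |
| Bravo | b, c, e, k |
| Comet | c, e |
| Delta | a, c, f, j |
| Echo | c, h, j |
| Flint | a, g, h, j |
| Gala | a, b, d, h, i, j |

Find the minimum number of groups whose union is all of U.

3

Atlas, Bravo, and Gala cover everything between them: the union {a, b, c, d, e, f, g, h, i, j, k} is all of U.
Only Gala contains i, so Gala is forced; the remaining 5 items need at least 2 more groups (each remaining group adds at most 3) — so at least 3 groups are needed, and 3 is optimal.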